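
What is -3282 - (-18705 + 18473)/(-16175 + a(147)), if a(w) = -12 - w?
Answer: -26804210/8167 ≈ -3282.0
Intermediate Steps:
-3282 - (-18705 + 18473)/(-16175 + a(147)) = -3282 - (-18705 + 18473)/(-16175 + (-12 - 1*147)) = -3282 - (-232)/(-16175 + (-12 - 147)) = -3282 - (-232)/(-16175 - 159) = -3282 - (-232)/(-16334) = -3282 - (-232)*(-1)/16334 = -3282 - 1*116/8167 = -3282 - 116/8167 = -26804210/8167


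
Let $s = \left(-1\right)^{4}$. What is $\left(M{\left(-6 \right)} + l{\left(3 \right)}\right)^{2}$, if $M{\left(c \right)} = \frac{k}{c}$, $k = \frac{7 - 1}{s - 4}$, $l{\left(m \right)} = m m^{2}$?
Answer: $\frac{6724}{9} \approx 747.11$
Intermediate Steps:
$s = 1$
$l{\left(m \right)} = m^{3}$
$k = -2$ ($k = \frac{7 - 1}{1 - 4} = \frac{6}{-3} = 6 \left(- \frac{1}{3}\right) = -2$)
$M{\left(c \right)} = - \frac{2}{c}$
$\left(M{\left(-6 \right)} + l{\left(3 \right)}\right)^{2} = \left(- \frac{2}{-6} + 3^{3}\right)^{2} = \left(\left(-2\right) \left(- \frac{1}{6}\right) + 27\right)^{2} = \left(\frac{1}{3} + 27\right)^{2} = \left(\frac{82}{3}\right)^{2} = \frac{6724}{9}$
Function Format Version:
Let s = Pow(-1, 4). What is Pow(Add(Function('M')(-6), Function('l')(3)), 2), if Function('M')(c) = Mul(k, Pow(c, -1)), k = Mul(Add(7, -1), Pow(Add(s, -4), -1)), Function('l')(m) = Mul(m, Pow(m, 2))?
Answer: Rational(6724, 9) ≈ 747.11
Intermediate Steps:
s = 1
Function('l')(m) = Pow(m, 3)
k = -2 (k = Mul(Add(7, -1), Pow(Add(1, -4), -1)) = Mul(6, Pow(-3, -1)) = Mul(6, Rational(-1, 3)) = -2)
Function('M')(c) = Mul(-2, Pow(c, -1))
Pow(Add(Function('M')(-6), Function('l')(3)), 2) = Pow(Add(Mul(-2, Pow(-6, -1)), Pow(3, 3)), 2) = Pow(Add(Mul(-2, Rational(-1, 6)), 27), 2) = Pow(Add(Rational(1, 3), 27), 2) = Pow(Rational(82, 3), 2) = Rational(6724, 9)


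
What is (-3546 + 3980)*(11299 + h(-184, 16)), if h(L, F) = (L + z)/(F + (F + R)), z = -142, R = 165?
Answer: 965900418/197 ≈ 4.9030e+6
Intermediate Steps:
h(L, F) = (-142 + L)/(165 + 2*F) (h(L, F) = (L - 142)/(F + (F + 165)) = (-142 + L)/(F + (165 + F)) = (-142 + L)/(165 + 2*F))
(-3546 + 3980)*(11299 + h(-184, 16)) = (-3546 + 3980)*(11299 + (-142 - 184)/(165 + 2*16)) = 434*(11299 - 326/(165 + 32)) = 434*(11299 - 326/197) = 434*(2225577/197) = 965900418/197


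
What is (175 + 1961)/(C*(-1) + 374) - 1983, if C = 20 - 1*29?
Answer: -757353/383 ≈ -1977.4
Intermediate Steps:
C = -9 (C = 20 - 29 = -9)
(175 + 1961)/(C*(-1) + 374) - 1983 = (175 + 1961)/(-9*(-1) + 374) - 1983 = 2136/(9 + 374) - 1983 = 2136/383 - 1983 = -757353/383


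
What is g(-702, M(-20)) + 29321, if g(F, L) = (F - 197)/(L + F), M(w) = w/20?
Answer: 20613562/703 ≈ 29322.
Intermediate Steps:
M(w) = w/20 (M(w) = w*(1/20) = w/20)
g(F, L) = (-197 + F)/(F + L)
g(-702, M(-20)) + 29321 = (-197 - 702)/(-702 + (1/20)*(-20)) + 29321 = -899/(-702 - 1) + 29321 = -899/(-703) + 29321 = -1/703*(-899) + 29321 = 899/703 + 29321 = 20613562/703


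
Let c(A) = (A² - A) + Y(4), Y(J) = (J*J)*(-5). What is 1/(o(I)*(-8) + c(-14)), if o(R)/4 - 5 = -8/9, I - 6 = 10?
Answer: -9/14 ≈ -0.64286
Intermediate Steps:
I = 16 (I = 6 + 10 = 16)
o(R) = 148/9 (o(R) = 20 + 4*(-8/9) = 20 - 32/9 = 148/9)
Y(J) = -5*J² (Y(J) = J²*(-5) = -5*J²)
c(A) = -80 + A² - A (c(A) = (A² - A) - 5*4² = (A² - A) - 5*16 = (A² - A) - 80 = -80 + A² - A)
1/(o(I)*(-8) + c(-14)) = 1/((148/9)*(-8) + (-80 + (-14)² - 1*(-14))) = 1/(-1184/9 + (-80 + 196 + 14)) = 1/(-1184/9 + 130) = 1/(-14/9) = -9/14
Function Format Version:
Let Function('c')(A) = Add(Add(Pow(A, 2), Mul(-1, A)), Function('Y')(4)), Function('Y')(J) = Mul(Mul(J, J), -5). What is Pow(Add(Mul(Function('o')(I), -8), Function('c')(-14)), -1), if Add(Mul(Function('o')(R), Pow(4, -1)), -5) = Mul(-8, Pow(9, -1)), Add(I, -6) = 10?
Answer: Rational(-9, 14) ≈ -0.64286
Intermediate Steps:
I = 16 (I = Add(6, 10) = 16)
Function('o')(R) = Rational(148, 9) (Function('o')(R) = Add(20, Mul(4, Mul(-8, Pow(9, -1)))) = Add(20, Mul(4, Mul(-8, Rational(1, 9)))) = Add(20, Mul(4, Rational(-8, 9))) = Add(20, Rational(-32, 9)) = Rational(148, 9))
Function('Y')(J) = Mul(-5, Pow(J, 2)) (Function('Y')(J) = Mul(Pow(J, 2), -5) = Mul(-5, Pow(J, 2)))
Function('c')(A) = Add(-80, Pow(A, 2), Mul(-1, A)) (Function('c')(A) = Add(Add(Pow(A, 2), Mul(-1, A)), Mul(-5, Pow(4, 2))) = Add(Add(Pow(A, 2), Mul(-1, A)), Mul(-5, 16)) = Add(Add(Pow(A, 2), Mul(-1, A)), -80) = Add(-80, Pow(A, 2), Mul(-1, A)))
Pow(Add(Mul(Function('o')(I), -8), Function('c')(-14)), -1) = Pow(Add(Mul(Rational(148, 9), -8), Add(-80, Pow(-14, 2), Mul(-1, -14))), -1) = Pow(Add(Rational(-1184, 9), Add(-80, 196, 14)), -1) = Pow(Add(Rational(-1184, 9), 130), -1) = Pow(Rational(-14, 9), -1) = Rational(-9, 14)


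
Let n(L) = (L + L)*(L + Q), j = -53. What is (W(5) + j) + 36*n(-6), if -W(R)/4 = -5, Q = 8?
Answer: -897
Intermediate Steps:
W(R) = 20 (W(R) = -4*(-5) = 20)
n(L) = 2*L*(8 + L) (n(L) = (L + L)*(L + 8) = (2*L)*(8 + L) = 2*L*(8 + L))
(W(5) + j) + 36*n(-6) = (20 - 53) + 36*(2*(-6)*(8 - 6)) = -33 + 36*(2*(-6)*2) = -33 + 36*(-24) = -33 - 864 = -897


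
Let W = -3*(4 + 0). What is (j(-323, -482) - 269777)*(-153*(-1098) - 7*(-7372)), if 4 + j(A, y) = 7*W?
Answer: -59261814270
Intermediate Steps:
W = -12 (W = -3*4 = -12)
j(A, y) = -88 (j(A, y) = -4 + 7*(-12) = -4 - 84 = -88)
(j(-323, -482) - 269777)*(-153*(-1098) - 7*(-7372)) = (-88 - 269777)*(-153*(-1098) - 7*(-7372)) = -269865*(167994 + 51604) = -269865*219598 = -59261814270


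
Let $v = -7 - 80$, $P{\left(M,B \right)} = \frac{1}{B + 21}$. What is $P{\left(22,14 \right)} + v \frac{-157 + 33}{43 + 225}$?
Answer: $\frac{94462}{2345} \approx 40.282$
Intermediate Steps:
$P{\left(M,B \right)} = \frac{1}{21 + B}$
$v = -87$ ($v = -7 - 80 = -87$)
$P{\left(22,14 \right)} + v \frac{-157 + 33}{43 + 225} = \frac{1}{21 + 14} - 87 \frac{-157 + 33}{43 + 225} = \frac{1}{35} - 87 \left(- \frac{124}{268}\right) = \frac{1}{35} - 87 \left(\left(-124\right) \frac{1}{268}\right) = \frac{1}{35} - - \frac{2697}{67} = \frac{1}{35} + \frac{2697}{67} = \frac{94462}{2345}$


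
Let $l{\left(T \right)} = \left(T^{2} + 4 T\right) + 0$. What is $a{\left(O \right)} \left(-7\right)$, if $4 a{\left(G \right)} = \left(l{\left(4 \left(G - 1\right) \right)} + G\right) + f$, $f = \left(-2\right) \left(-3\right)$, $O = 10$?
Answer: $-2548$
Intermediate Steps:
$f = 6$
$l{\left(T \right)} = T^{2} + 4 T$
$a{\left(G \right)} = \frac{3}{2} + \frac{G}{4} + G \left(-4 + 4 G\right)$ ($a{\left(G \right)} = \frac{\left(4 \left(G - 1\right) \left(4 + 4 \left(G - 1\right)\right) + G\right) + 6}{4} = \frac{\left(4 \left(-1 + G\right) \left(4 + 4 \left(-1 + G\right)\right) + G\right) + 6}{4} = \frac{\left(\left(-4 + 4 G\right) \left(4 + \left(-4 + 4 G\right)\right) + G\right) + 6}{4} = \frac{\left(\left(-4 + 4 G\right) 4 G + G\right) + 6}{4} = \frac{\left(4 G \left(-4 + 4 G\right) + G\right) + 6}{4} = \frac{\left(G + 4 G \left(-4 + 4 G\right)\right) + 6}{4} = \frac{6 + G + 4 G \left(-4 + 4 G\right)}{4} = \frac{3}{2} + \frac{G}{4} + G \left(-4 + 4 G\right)$)
$a{\left(O \right)} \left(-7\right) = \left(\frac{3}{2} + \frac{1}{4} \cdot 10 + 4 \cdot 10 \left(-1 + 10\right)\right) \left(-7\right) = \left(\frac{3}{2} + \frac{5}{2} + 4 \cdot 10 \cdot 9\right) \left(-7\right) = \left(\frac{3}{2} + \frac{5}{2} + 360\right) \left(-7\right) = 364 \left(-7\right) = -2548$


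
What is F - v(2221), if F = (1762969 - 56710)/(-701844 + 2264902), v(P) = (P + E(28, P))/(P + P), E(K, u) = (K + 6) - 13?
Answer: 2037413221/3471551818 ≈ 0.58689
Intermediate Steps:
E(K, u) = -7 + K (E(K, u) = (6 + K) - 13 = -7 + K)
v(P) = (21 + P)/(2*P) (v(P) = (P + (-7 + 28))/(P + P) = (P + 21)/((2*P)) = (21 + P)*(1/(2*P)) = (21 + P)/(2*P))
F = 1706259/1563058 ≈ 1.0916
F - v(2221) = 1706259/1563058 - (21 + 2221)/(2*2221) = 1706259/1563058 - 2242/(2*2221) = 1706259/1563058 - 1*1121/2221 = 1706259/1563058 - 1121/2221 = 2037413221/3471551818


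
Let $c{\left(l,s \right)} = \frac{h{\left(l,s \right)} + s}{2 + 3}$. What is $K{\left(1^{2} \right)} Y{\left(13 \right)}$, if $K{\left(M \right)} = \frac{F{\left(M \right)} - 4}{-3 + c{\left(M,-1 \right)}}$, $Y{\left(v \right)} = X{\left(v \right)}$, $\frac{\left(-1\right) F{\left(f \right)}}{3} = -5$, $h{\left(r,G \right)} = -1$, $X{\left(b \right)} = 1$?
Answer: $- \frac{55}{17} \approx -3.2353$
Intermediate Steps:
$c{\left(l,s \right)} = - \frac{1}{5} + \frac{s}{5}$ ($c{\left(l,s \right)} = \frac{-1 + s}{2 + 3} = \frac{-1 + s}{5} = \left(-1 + s\right) \frac{1}{5} = - \frac{1}{5} + \frac{s}{5}$)
$F{\left(f \right)} = 15$ ($F{\left(f \right)} = \left(-3\right) \left(-5\right) = 15$)
$Y{\left(v \right)} = 1$
$K{\left(M \right)} = - \frac{55}{17}$ ($K{\left(M \right)} = \frac{15 - 4}{-3 + \left(- \frac{1}{5} + \frac{1}{5} \left(-1\right)\right)} = \frac{11}{-3 - \frac{2}{5}} = \frac{11}{- \frac{17}{5}} = 11 \left(- \frac{5}{17}\right) = - \frac{55}{17}$)
$K{\left(1^{2} \right)} Y{\left(13 \right)} = \left(- \frac{55}{17}\right) 1 = - \frac{55}{17}$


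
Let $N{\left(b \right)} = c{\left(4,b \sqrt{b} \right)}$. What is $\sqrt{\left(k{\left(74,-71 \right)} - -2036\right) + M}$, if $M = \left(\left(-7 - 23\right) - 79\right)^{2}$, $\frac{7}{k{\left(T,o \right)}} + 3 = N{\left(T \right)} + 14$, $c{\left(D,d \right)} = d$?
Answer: $\sqrt{13917 + \frac{7}{11 + 74 \sqrt{74}}} \approx 117.97$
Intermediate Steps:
$N{\left(b \right)} = b^{\frac{3}{2}}$ ($N{\left(b \right)} = b \sqrt{b} = b^{\frac{3}{2}}$)
$k{\left(T,o \right)} = \frac{7}{11 + T^{\frac{3}{2}}}$ ($k{\left(T,o \right)} = \frac{7}{-3 + \left(T^{\frac{3}{2}} + 14\right)} = \frac{7}{-3 + \left(14 + T^{\frac{3}{2}}\right)} = \frac{7}{11 + T^{\frac{3}{2}}}$)
$M = 11881$ ($M = \left(\left(-7 - 23\right) - 79\right)^{2} = \left(-30 - 79\right)^{2} = \left(-109\right)^{2} = 11881$)
$\sqrt{\left(k{\left(74,-71 \right)} - -2036\right) + M} = \sqrt{\left(\frac{7}{11 + 74^{\frac{3}{2}}} - -2036\right) + 11881} = \sqrt{\left(\frac{7}{11 + 74 \sqrt{74}} + 2036\right) + 11881} = \sqrt{\left(2036 + \frac{7}{11 + 74 \sqrt{74}}\right) + 11881} = \sqrt{13917 + \frac{7}{11 + 74 \sqrt{74}}}$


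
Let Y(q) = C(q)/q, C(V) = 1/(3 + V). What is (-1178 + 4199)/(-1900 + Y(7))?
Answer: -70490/44333 ≈ -1.5900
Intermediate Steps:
Y(q) = 1/(q*(3 + q)) (Y(q) = 1/((3 + q)*q) = 1/(q*(3 + q)))
(-1178 + 4199)/(-1900 + Y(7)) = (-1178 + 4199)/(-1900 + 1/(7*(3 + 7))) = 3021/(-1900 + (⅐)/10) = 3021/(-1900 + (⅐)*(⅒)) = 3021/(-1900 + 1/70) = 3021/(-132999/70) = 3021*(-70/132999) = -70490/44333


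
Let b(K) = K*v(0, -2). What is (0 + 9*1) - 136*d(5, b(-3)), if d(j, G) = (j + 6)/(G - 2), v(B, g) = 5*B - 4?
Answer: -703/5 ≈ -140.60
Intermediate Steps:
v(B, g) = -4 + 5*B
b(K) = -4*K (b(K) = K*(-4 + 5*0) = K*(-4 + 0) = K*(-4) = -4*K)
d(j, G) = (6 + j)/(-2 + G)
(0 + 9*1) - 136*d(5, b(-3)) = (0 + 9*1) - 136*(6 + 5)/(-2 - 4*(-3)) = (0 + 9) - 136*11/(-2 + 12) = 9 - 136*11/10 = 9 - 748/5 = -703/5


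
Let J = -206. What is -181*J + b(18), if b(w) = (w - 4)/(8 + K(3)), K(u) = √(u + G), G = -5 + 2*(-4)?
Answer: 1379638/37 - 7*I*√10/37 ≈ 37288.0 - 0.59827*I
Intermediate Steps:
G = -13 (G = -5 - 8 = -13)
K(u) = √(-13 + u) (K(u) = √(u - 13) = √(-13 + u))
b(w) = (-4 + w)/(8 + I*√10) (b(w) = (w - 4)/(8 + √(-13 + 3)) = (-4 + w)/(8 + √(-10)) = (-4 + w)/(8 + I*√10))
-181*J + b(18) = -181*(-206) + (-4 + 18)/(8 + I*√10) = 37286 + 14/(8 + I*√10)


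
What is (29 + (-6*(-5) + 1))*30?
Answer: 1800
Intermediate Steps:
(29 + (-6*(-5) + 1))*30 = (29 + (30 + 1))*30 = (29 + 31)*30 = 60*30 = 1800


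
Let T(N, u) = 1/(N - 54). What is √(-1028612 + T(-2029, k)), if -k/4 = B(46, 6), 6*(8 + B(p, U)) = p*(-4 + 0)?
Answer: 27*I*√6122130719/2083 ≈ 1014.2*I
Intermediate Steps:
B(p, U) = -8 - 2*p/3 (B(p, U) = -8 + (p*(-4 + 0))/6 = -8 + (p*(-4))/6 = -8 + (-4*p)/6 = -8 - 2*p/3)
k = 464/3 (k = -4*(-8 - ⅔*46) = -4*(-8 - 92/3) = -4*(-116/3) = 464/3 ≈ 154.67)
T(N, u) = 1/(-54 + N)
√(-1028612 + T(-2029, k)) = √(-1028612 + 1/(-54 - 2029)) = √(-1028612 + 1/(-2083)) = √(-1028612 - 1/2083) = √(-2142598797/2083) = 27*I*√6122130719/2083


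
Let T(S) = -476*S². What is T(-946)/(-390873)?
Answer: 60854288/55839 ≈ 1089.8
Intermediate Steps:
T(-946)/(-390873) = -476*(-946)²/(-390873) = -476*894916*(-1/390873) = -425980016*(-1/390873) = 60854288/55839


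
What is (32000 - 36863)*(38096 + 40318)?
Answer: -381327282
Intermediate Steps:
(32000 - 36863)*(38096 + 40318) = -4863*78414 = -381327282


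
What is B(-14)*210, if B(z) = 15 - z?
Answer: 6090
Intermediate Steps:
B(-14)*210 = (15 - 1*(-14))*210 = (15 + 14)*210 = 29*210 = 6090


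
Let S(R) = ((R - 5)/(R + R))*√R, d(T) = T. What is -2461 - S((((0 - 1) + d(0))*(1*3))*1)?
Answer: -2461 - 4*I*√3/3 ≈ -2461.0 - 2.3094*I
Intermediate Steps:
S(R) = (-5 + R)/(2*√R) (S(R) = ((-5 + R)/((2*R)))*√R = ((-5 + R)*(1/(2*R)))*√R = ((-5 + R)/(2*R))*√R = (-5 + R)/(2*√R))
-2461 - S((((0 - 1) + d(0))*(1*3))*1) = -2461 - (-5 + (((0 - 1) + 0)*(1*3))*1)/(2*√((((0 - 1) + 0)*(1*3))*1)) = -2461 - (-5 + ((-1 + 0)*3)*1)/(2*√(((-1 + 0)*3)*1)) = -2461 - (-5 - 1*3*1)/(2*√(-1*3*1)) = -2461 - (-5 - 3*1)/(2*√(-3*1)) = -2461 - (-5 - 3)/(2*√(-3)) = -2461 - (-I*√3/3)*(-8)/2 = -2461 - 4*I*√3/3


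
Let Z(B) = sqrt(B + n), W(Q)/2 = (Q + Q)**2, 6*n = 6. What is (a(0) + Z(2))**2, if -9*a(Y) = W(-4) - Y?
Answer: 16627/81 - 256*sqrt(3)/9 ≈ 156.00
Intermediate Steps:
n = 1 (n = (1/6)*6 = 1)
W(Q) = 8*Q**2 (W(Q) = 2*(Q + Q)**2 = 2*(2*Q)**2 = 2*(4*Q**2) = 8*Q**2)
Z(B) = sqrt(1 + B) (Z(B) = sqrt(B + 1) = sqrt(1 + B))
a(Y) = -128/9 + Y/9 (a(Y) = -(8*(-4)**2 - Y)/9 = -(8*16 - Y)/9 = -(128 - Y)/9 = -128/9 + Y/9)
(a(0) + Z(2))**2 = ((-128/9 + (1/9)*0) + sqrt(1 + 2))**2 = ((-128/9 + 0) + sqrt(3))**2 = (-128/9 + sqrt(3))**2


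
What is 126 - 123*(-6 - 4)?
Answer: 1356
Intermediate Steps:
126 - 123*(-6 - 4) = 126 - (-1230) = 126 - 123*(-10) = 126 + 1230 = 1356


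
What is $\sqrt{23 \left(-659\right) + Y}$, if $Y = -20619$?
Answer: $8 i \sqrt{559} \approx 189.15 i$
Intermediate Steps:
$\sqrt{23 \left(-659\right) + Y} = \sqrt{23 \left(-659\right) - 20619} = \sqrt{-15157 - 20619} = \sqrt{-35776} = 8 i \sqrt{559}$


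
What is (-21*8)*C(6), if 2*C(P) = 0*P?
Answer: 0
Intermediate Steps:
C(P) = 0 (C(P) = (0*P)/2 = (½)*0 = 0)
(-21*8)*C(6) = -21*8*0 = -168*0 = 0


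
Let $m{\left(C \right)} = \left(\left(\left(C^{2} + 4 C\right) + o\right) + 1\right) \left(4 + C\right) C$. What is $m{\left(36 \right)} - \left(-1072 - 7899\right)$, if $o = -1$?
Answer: $2082571$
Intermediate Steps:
$m{\left(C \right)} = C \left(4 + C\right) \left(C^{2} + 4 C\right)$ ($m{\left(C \right)} = \left(\left(\left(C^{2} + 4 C\right) - 1\right) + 1\right) \left(4 + C\right) C = \left(\left(-1 + C^{2} + 4 C\right) + 1\right) C \left(4 + C\right) = \left(C^{2} + 4 C\right) C \left(4 + C\right) = C \left(4 + C\right) \left(C^{2} + 4 C\right)$)
$m{\left(36 \right)} - \left(-1072 - 7899\right) = 36^{2} \left(16 + 36^{2} + 8 \cdot 36\right) - \left(-1072 - 7899\right) = 1296 \left(16 + 1296 + 288\right) - -8971 = 1296 \cdot 1600 + 8971 = 2073600 + 8971 = 2082571$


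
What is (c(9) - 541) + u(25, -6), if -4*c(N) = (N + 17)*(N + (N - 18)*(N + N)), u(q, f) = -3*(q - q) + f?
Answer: 895/2 ≈ 447.50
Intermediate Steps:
u(q, f) = f (u(q, f) = -3*0 + f = 0 + f = f)
c(N) = -(17 + N)*(N + 2*N*(-18 + N))/4 (c(N) = -(N + 17)*(N + (N - 18)*(N + N))/4 = -(17 + N)*(N + (-18 + N)*(2*N))/4 = -(17 + N)*(N + 2*N*(-18 + N))/4)
(c(9) - 541) + u(25, -6) = ((¼)*9*(595 + 9 - 2*9²) - 541) - 6 = ((¼)*9*(595 + 9 - 2*81) - 541) - 6 = ((¼)*9*(595 + 9 - 162) - 541) - 6 = ((¼)*9*442 - 541) - 6 = (1989/2 - 541) - 6 = 907/2 - 6 = 895/2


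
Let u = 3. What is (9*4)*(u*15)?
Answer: 1620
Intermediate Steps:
(9*4)*(u*15) = (9*4)*(3*15) = 36*45 = 1620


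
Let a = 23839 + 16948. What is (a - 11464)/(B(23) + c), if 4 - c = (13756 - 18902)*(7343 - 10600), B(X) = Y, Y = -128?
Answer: -4189/2394378 ≈ -0.0017495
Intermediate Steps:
a = 40787
B(X) = -128
c = -16760518 (c = 4 - (13756 - 18902)*(7343 - 10600) = 4 - (-5146)*(-3257) = 4 - 1*16760522 = 4 - 16760522 = -16760518)
(a - 11464)/(B(23) + c) = (40787 - 11464)/(-128 - 16760518) = 29323/(-16760646) = 29323*(-1/16760646) = -4189/2394378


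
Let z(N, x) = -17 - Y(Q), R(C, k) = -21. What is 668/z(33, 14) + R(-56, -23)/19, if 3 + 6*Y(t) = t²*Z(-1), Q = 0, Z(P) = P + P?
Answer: -26077/627 ≈ -41.590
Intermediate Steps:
Z(P) = 2*P
Y(t) = -½ - t²/3 (Y(t) = -½ + (t²*(2*(-1)))/6 = -½ + (t²*(-2))/6 = -½ + (-2*t²)/6 = -½ - t²/3)
z(N, x) = -33/2 (z(N, x) = -17 - (-½ - ⅓*0²) = -17 - (-½ - ⅓*0) = -17 - (-½ + 0) = -17 - 1*(-½) = -17 + ½ = -33/2)
668/z(33, 14) + R(-56, -23)/19 = 668/(-33/2) - 21/19 = 668*(-2/33) - 21*1/19 = -1336/33 - 21/19 = -26077/627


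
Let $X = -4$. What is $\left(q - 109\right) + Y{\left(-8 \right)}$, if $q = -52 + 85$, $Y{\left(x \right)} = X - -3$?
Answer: $-77$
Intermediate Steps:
$Y{\left(x \right)} = -1$ ($Y{\left(x \right)} = -4 - -3 = -4 + 3 = -1$)
$q = 33$
$\left(q - 109\right) + Y{\left(-8 \right)} = \left(33 - 109\right) - 1 = -76 - 1 = -77$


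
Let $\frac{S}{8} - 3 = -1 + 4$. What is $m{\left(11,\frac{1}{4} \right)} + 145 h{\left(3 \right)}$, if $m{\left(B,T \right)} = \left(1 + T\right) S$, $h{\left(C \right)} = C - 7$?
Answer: $-520$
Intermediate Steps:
$h{\left(C \right)} = -7 + C$ ($h{\left(C \right)} = C - 7 = -7 + C$)
$S = 48$ ($S = 24 + 8 \left(-1 + 4\right) = 24 + 8 \cdot 3 = 24 + 24 = 48$)
$m{\left(B,T \right)} = 48 + 48 T$ ($m{\left(B,T \right)} = \left(1 + T\right) 48 = 48 + 48 T$)
$m{\left(11,\frac{1}{4} \right)} + 145 h{\left(3 \right)} = \left(48 + \frac{48}{4}\right) + 145 \left(-7 + 3\right) = \left(48 + 48 \cdot \frac{1}{4}\right) + 145 \left(-4\right) = \left(48 + 12\right) - 580 = 60 - 580 = -520$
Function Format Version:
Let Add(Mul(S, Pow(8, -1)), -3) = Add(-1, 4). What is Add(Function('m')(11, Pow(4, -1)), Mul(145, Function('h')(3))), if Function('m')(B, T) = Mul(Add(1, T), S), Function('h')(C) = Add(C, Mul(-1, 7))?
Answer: -520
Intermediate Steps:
Function('h')(C) = Add(-7, C) (Function('h')(C) = Add(C, -7) = Add(-7, C))
S = 48 (S = Add(24, Mul(8, Add(-1, 4))) = Add(24, Mul(8, 3)) = Add(24, 24) = 48)
Function('m')(B, T) = Add(48, Mul(48, T)) (Function('m')(B, T) = Mul(Add(1, T), 48) = Add(48, Mul(48, T)))
Add(Function('m')(11, Pow(4, -1)), Mul(145, Function('h')(3))) = Add(Add(48, Mul(48, Pow(4, -1))), Mul(145, Add(-7, 3))) = Add(Add(48, Mul(48, Rational(1, 4))), Mul(145, -4)) = Add(Add(48, 12), -580) = Add(60, -580) = -520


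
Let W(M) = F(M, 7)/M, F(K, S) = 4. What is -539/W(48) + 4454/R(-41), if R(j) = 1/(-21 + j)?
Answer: -282616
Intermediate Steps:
W(M) = 4/M
-539/W(48) + 4454/R(-41) = -539/(4/48) + 4454/(1/(-21 - 41)) = -539/(4*(1/48)) + 4454/(1/(-62)) = -539/1/12 + 4454/(-1/62) = -539*12 + 4454*(-62) = -6468 - 276148 = -282616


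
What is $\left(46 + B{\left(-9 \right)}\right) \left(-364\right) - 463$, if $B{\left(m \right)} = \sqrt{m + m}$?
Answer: $-17207 - 1092 i \sqrt{2} \approx -17207.0 - 1544.3 i$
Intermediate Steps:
$B{\left(m \right)} = \sqrt{2} \sqrt{m}$ ($B{\left(m \right)} = \sqrt{2 m} = \sqrt{2} \sqrt{m}$)
$\left(46 + B{\left(-9 \right)}\right) \left(-364\right) - 463 = \left(46 + \sqrt{2} \sqrt{-9}\right) \left(-364\right) - 463 = \left(46 + \sqrt{2} \cdot 3 i\right) \left(-364\right) - 463 = \left(46 + 3 i \sqrt{2}\right) \left(-364\right) - 463 = \left(-16744 - 1092 i \sqrt{2}\right) - 463 = -17207 - 1092 i \sqrt{2}$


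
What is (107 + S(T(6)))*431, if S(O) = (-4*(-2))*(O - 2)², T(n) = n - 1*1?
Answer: 77149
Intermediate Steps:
T(n) = -1 + n (T(n) = n - 1 = -1 + n)
S(O) = 8*(-2 + O)²
(107 + S(T(6)))*431 = (107 + 8*(-2 + (-1 + 6))²)*431 = (107 + 8*(-2 + 5)²)*431 = (107 + 8*3²)*431 = (107 + 8*9)*431 = (107 + 72)*431 = 179*431 = 77149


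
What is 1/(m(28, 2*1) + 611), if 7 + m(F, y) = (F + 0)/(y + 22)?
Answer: 6/3631 ≈ 0.0016524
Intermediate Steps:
m(F, y) = -7 + F/(22 + y) (m(F, y) = -7 + (F + 0)/(y + 22) = -7 + F/(22 + y))
1/(m(28, 2*1) + 611) = 1/((-154 + 28 - 14)/(22 + 2*1) + 611) = 1/((-154 + 28 - 7*2)/(22 + 2) + 611) = 1/((-154 + 28 - 14)/24 + 611) = 1/((1/24)*(-140) + 611) = 1/(-35/6 + 611) = 1/(3631/6) = 6/3631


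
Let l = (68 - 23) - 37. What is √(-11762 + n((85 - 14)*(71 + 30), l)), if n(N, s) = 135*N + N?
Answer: √963494 ≈ 981.58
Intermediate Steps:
l = 8 (l = 45 - 37 = 8)
n(N, s) = 136*N
√(-11762 + n((85 - 14)*(71 + 30), l)) = √(-11762 + 136*((85 - 14)*(71 + 30))) = √(-11762 + 136*(71*101)) = √(-11762 + 136*7171) = √(-11762 + 975256) = √963494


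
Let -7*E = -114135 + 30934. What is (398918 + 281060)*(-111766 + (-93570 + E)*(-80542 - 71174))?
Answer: 58987246669493636/7 ≈ 8.4268e+15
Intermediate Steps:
E = 83201/7 (E = -(-114135 + 30934)/7 = -⅐*(-83201) = 83201/7 ≈ 11886.)
(398918 + 281060)*(-111766 + (-93570 + E)*(-80542 - 71174)) = (398918 + 281060)*(-111766 + (-93570 + 83201/7)*(-80542 - 71174)) = 679978*(-111766 - 571789/7*(-151716)) = 679978*(-111766 + 86749539924/7) = 679978*(86748757562/7) = 58987246669493636/7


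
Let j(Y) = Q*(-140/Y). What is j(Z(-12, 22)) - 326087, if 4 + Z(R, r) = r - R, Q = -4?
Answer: -978205/3 ≈ -3.2607e+5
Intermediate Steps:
Z(R, r) = -4 + r - R (Z(R, r) = -4 + (r - R) = -4 + r - R)
j(Y) = 560/Y (j(Y) = -(-560)/Y = 560/Y)
j(Z(-12, 22)) - 326087 = 560/(-4 + 22 - 1*(-12)) - 326087 = 560/(-4 + 22 + 12) - 326087 = 560/30 - 326087 = 560*(1/30) - 326087 = 56/3 - 326087 = -978205/3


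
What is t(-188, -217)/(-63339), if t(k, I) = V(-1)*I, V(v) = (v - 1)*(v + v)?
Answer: 868/63339 ≈ 0.013704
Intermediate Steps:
V(v) = 2*v*(-1 + v) (V(v) = (-1 + v)*(2*v) = 2*v*(-1 + v))
t(k, I) = 4*I (t(k, I) = (2*(-1)*(-1 - 1))*I = (2*(-1)*(-2))*I = 4*I)
t(-188, -217)/(-63339) = (4*(-217))/(-63339) = -868*(-1/63339) = 868/63339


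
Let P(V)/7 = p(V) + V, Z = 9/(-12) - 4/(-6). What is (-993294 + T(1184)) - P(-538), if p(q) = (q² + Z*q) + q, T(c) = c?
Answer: -18065999/6 ≈ -3.0110e+6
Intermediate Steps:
Z = -1/12 (Z = 9*(-1/12) - 4*(-⅙) = -¾ + ⅔ = -1/12 ≈ -0.083333)
p(q) = q² + 11*q/12 (p(q) = (q² - q/12) + q = q² + 11*q/12)
P(V) = 7*V + 7*V*(11 + 12*V)/12 (P(V) = 7*(V*(11 + 12*V)/12 + V) = 7*(V + V*(11 + 12*V)/12) = 7*V + 7*V*(11 + 12*V)/12)
(-993294 + T(1184)) - P(-538) = (-993294 + 1184) - 7*(-538)*(23 + 12*(-538))/12 = -992110 - 7*(-538)*(23 - 6456)/12 = -992110 - 7*(-538)*(-6433)/12 = -992110 - 1*12113339/6 = -992110 - 12113339/6 = -18065999/6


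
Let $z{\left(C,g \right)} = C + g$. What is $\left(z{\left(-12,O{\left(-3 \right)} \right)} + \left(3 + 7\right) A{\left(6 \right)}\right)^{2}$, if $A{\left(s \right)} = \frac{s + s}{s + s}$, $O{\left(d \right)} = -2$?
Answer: $16$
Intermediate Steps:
$A{\left(s \right)} = 1$ ($A{\left(s \right)} = \frac{2 s}{2 s} = 2 s \frac{1}{2 s} = 1$)
$\left(z{\left(-12,O{\left(-3 \right)} \right)} + \left(3 + 7\right) A{\left(6 \right)}\right)^{2} = \left(\left(-12 - 2\right) + \left(3 + 7\right) 1\right)^{2} = \left(-14 + 10 \cdot 1\right)^{2} = \left(-14 + 10\right)^{2} = \left(-4\right)^{2} = 16$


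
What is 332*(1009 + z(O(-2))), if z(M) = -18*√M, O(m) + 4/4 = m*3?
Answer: 334988 - 5976*I*√7 ≈ 3.3499e+5 - 15811.0*I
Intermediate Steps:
O(m) = -1 + 3*m (O(m) = -1 + m*3 = -1 + 3*m)
332*(1009 + z(O(-2))) = 332*(1009 - 18*√(-1 + 3*(-2))) = 332*(1009 - 18*√(-1 - 6)) = 332*(1009 - 18*I*√7) = 334988 - 5976*I*√7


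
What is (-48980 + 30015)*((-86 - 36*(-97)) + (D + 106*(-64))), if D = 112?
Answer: 61939690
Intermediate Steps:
(-48980 + 30015)*((-86 - 36*(-97)) + (D + 106*(-64))) = (-48980 + 30015)*((-86 - 36*(-97)) + (112 + 106*(-64))) = -18965*((-86 + 3492) + (112 - 6784)) = -18965*(3406 - 6672) = -18965*(-3266) = 61939690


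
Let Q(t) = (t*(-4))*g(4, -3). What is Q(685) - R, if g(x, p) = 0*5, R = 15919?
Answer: -15919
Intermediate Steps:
g(x, p) = 0
Q(t) = 0 (Q(t) = (t*(-4))*0 = -4*t*0 = 0)
Q(685) - R = 0 - 1*15919 = 0 - 15919 = -15919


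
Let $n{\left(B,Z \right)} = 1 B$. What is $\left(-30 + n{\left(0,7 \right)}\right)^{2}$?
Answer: $900$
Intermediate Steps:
$n{\left(B,Z \right)} = B$
$\left(-30 + n{\left(0,7 \right)}\right)^{2} = \left(-30 + 0\right)^{2} = \left(-30\right)^{2} = 900$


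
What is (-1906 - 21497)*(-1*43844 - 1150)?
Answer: 1052994582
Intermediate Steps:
(-1906 - 21497)*(-1*43844 - 1150) = -23403*(-43844 - 1150) = -23403*(-44994) = 1052994582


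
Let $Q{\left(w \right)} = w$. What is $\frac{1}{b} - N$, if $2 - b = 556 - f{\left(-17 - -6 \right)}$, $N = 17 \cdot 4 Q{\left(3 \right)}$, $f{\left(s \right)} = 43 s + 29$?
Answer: $- \frac{203593}{998} \approx -204.0$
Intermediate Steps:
$f{\left(s \right)} = 29 + 43 s$
$N = 204$ ($N = 17 \cdot 4 \cdot 3 = 68 \cdot 3 = 204$)
$b = -998$ ($b = 2 - \left(556 - \left(29 + 43 \left(-17 - -6\right)\right)\right) = 2 - \left(556 - \left(29 + 43 \left(-17 + 6\right)\right)\right) = 2 - \left(556 - \left(29 + 43 \left(-11\right)\right)\right) = 2 - \left(556 - \left(29 - 473\right)\right) = 2 - \left(556 - -444\right) = 2 - \left(556 + 444\right) = 2 - 1000 = -998$)
$\frac{1}{b} - N = \frac{1}{-998} - 204 = - \frac{1}{998} - 204 = - \frac{203593}{998}$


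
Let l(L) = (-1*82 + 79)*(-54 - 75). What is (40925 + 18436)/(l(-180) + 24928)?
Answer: 59361/25315 ≈ 2.3449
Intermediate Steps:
l(L) = 387 (l(L) = (-82 + 79)*(-129) = -3*(-129) = 387)
(40925 + 18436)/(l(-180) + 24928) = (40925 + 18436)/(387 + 24928) = 59361/25315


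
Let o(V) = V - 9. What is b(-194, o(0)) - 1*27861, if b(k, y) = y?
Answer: -27870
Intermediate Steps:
o(V) = -9 + V
b(-194, o(0)) - 1*27861 = (-9 + 0) - 1*27861 = -9 - 27861 = -27870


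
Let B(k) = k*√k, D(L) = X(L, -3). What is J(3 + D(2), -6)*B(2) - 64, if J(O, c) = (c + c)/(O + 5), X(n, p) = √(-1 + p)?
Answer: -64 - 12*√2*(4 - I)/17 ≈ -67.993 + 0.99827*I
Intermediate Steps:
D(L) = 2*I (D(L) = √(-1 - 3) = √(-4) = 2*I)
B(k) = k^(3/2)
J(O, c) = 2*c/(5 + O) (J(O, c) = (2*c)/(5 + O) = 2*c/(5 + O))
J(3 + D(2), -6)*B(2) - 64 = (2*(-6)/(5 + (3 + 2*I)))*2^(3/2) - 64 = (2*(-6)/(8 + 2*I))*(2*√2) - 64 = (2*(-6)*((8 - 2*I)/68))*(2*√2) - 64 = (-24/17 + 6*I/17)*(2*√2) - 64 = 2*√2*(-24/17 + 6*I/17) - 64 = -64 + 2*√2*(-24/17 + 6*I/17)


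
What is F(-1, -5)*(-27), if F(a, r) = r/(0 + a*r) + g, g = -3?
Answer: 108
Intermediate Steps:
F(a, r) = -3 + 1/a (F(a, r) = r/(0 + a*r) - 3 = r/((a*r)) - 3 = (1/(a*r))*r - 3 = 1/a - 3 = -3 + 1/a)
F(-1, -5)*(-27) = (-3 + 1/(-1))*(-27) = (-3 - 1)*(-27) = -4*(-27) = 108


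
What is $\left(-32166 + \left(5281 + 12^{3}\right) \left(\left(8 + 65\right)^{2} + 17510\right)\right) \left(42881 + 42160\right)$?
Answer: $13610504626785$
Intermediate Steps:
$\left(-32166 + \left(5281 + 12^{3}\right) \left(\left(8 + 65\right)^{2} + 17510\right)\right) \left(42881 + 42160\right) = \left(-32166 + \left(5281 + 1728\right) \left(73^{2} + 17510\right)\right) 85041 = \left(-32166 + 7009 \left(5329 + 17510\right)\right) 85041 = \left(-32166 + 7009 \cdot 22839\right) 85041 = \left(-32166 + 160078551\right) 85041 = 160046385 \cdot 85041 = 13610504626785$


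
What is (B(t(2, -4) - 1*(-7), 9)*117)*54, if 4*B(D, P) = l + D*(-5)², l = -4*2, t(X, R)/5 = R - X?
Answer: -1841697/2 ≈ -9.2085e+5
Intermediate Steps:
t(X, R) = -5*X + 5*R (t(X, R) = 5*(R - X) = -5*X + 5*R)
l = -8
B(D, P) = -2 + 25*D/4 (B(D, P) = (-8 + D*(-5)²)/4 = (-8 + D*25)/4 = (-8 + 25*D)/4 = -2 + 25*D/4)
(B(t(2, -4) - 1*(-7), 9)*117)*54 = ((-2 + 25*((-5*2 + 5*(-4)) - 1*(-7))/4)*117)*54 = ((-2 + 25*((-10 - 20) + 7)/4)*117)*54 = ((-2 + 25*(-30 + 7)/4)*117)*54 = ((-2 + (25/4)*(-23))*117)*54 = ((-2 - 575/4)*117)*54 = -583/4*117*54 = -68211/4*54 = -1841697/2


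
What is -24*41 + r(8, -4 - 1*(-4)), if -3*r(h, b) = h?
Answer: -2960/3 ≈ -986.67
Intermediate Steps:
r(h, b) = -h/3
-24*41 + r(8, -4 - 1*(-4)) = -24*41 - ⅓*8 = -984 - 8/3 = -2960/3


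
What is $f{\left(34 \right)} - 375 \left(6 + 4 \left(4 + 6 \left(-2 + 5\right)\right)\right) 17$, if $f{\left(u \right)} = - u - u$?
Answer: $-599318$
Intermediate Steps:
$f{\left(u \right)} = - 2 u$
$f{\left(34 \right)} - 375 \left(6 + 4 \left(4 + 6 \left(-2 + 5\right)\right)\right) 17 = \left(-2\right) 34 - 375 \left(6 + 4 \left(4 + 6 \left(-2 + 5\right)\right)\right) 17 = -68 - 375 \left(6 + 4 \left(4 + 6 \cdot 3\right)\right) 17 = -68 - 375 \left(6 + 4 \left(4 + 18\right)\right) 17 = -68 - 375 \left(6 + 4 \cdot 22\right) 17 = -68 - 375 \left(6 + 88\right) 17 = -68 - 375 \cdot 94 \cdot 17 = -68 - 599250 = -599318$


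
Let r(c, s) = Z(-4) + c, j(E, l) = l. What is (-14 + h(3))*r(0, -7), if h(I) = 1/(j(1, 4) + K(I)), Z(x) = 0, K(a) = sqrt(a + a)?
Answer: 0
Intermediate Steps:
K(a) = sqrt(2)*sqrt(a) (K(a) = sqrt(2*a) = sqrt(2)*sqrt(a))
h(I) = 1/(4 + sqrt(2)*sqrt(I))
r(c, s) = c (r(c, s) = 0 + c = c)
(-14 + h(3))*r(0, -7) = (-14 + 1/(4 + sqrt(2)*sqrt(3)))*0 = (-14 + 1/(4 + sqrt(6)))*0 = 0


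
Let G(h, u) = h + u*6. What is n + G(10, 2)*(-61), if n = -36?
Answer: -1378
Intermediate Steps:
G(h, u) = h + 6*u
n + G(10, 2)*(-61) = -36 + (10 + 6*2)*(-61) = -36 + (10 + 12)*(-61) = -36 + 22*(-61) = -36 - 1342 = -1378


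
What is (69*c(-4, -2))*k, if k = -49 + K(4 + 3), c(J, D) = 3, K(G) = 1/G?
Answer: -70794/7 ≈ -10113.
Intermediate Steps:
k = -342/7 (k = -49 + 1/(4 + 3) = -49 + 1/7 = -342/7 ≈ -48.857)
(69*c(-4, -2))*k = (69*3)*(-342/7) = 207*(-342/7) = -70794/7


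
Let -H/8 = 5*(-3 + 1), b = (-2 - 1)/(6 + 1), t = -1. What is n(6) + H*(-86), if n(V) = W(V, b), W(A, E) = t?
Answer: -6881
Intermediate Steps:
b = -3/7 ≈ -0.42857
W(A, E) = -1
n(V) = -1
H = 80 (H = -40*(-3 + 1) = -40*(-2) = -8*(-10) = 80)
n(6) + H*(-86) = -1 + 80*(-86) = -1 - 6880 = -6881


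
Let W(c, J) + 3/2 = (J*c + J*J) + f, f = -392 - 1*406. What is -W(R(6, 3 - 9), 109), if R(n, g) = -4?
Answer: -21291/2 ≈ -10646.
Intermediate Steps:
f = -798 (f = -392 - 406 = -798)
W(c, J) = -1599/2 + J**2 + J*c (W(c, J) = -3/2 + ((J*c + J*J) - 798) = -3/2 + ((J*c + J**2) - 798) = -3/2 + ((J**2 + J*c) - 798) = -3/2 + (-798 + J**2 + J*c) = -1599/2 + J**2 + J*c)
-W(R(6, 3 - 9), 109) = -(-1599/2 + 109**2 + 109*(-4)) = -(-1599/2 + 11881 - 436) = -1*21291/2 = -21291/2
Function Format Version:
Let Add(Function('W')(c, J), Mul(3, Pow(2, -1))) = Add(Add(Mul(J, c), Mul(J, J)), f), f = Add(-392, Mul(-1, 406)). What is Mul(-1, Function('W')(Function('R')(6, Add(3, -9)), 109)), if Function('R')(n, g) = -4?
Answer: Rational(-21291, 2) ≈ -10646.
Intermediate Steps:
f = -798 (f = Add(-392, -406) = -798)
Function('W')(c, J) = Add(Rational(-1599, 2), Pow(J, 2), Mul(J, c)) (Function('W')(c, J) = Add(Rational(-3, 2), Add(Add(Mul(J, c), Mul(J, J)), -798)) = Add(Rational(-3, 2), Add(Add(Mul(J, c), Pow(J, 2)), -798)) = Add(Rational(-3, 2), Add(Add(Pow(J, 2), Mul(J, c)), -798)) = Add(Rational(-3, 2), Add(-798, Pow(J, 2), Mul(J, c))) = Add(Rational(-1599, 2), Pow(J, 2), Mul(J, c)))
Mul(-1, Function('W')(Function('R')(6, Add(3, -9)), 109)) = Mul(-1, Add(Rational(-1599, 2), Pow(109, 2), Mul(109, -4))) = Mul(-1, Add(Rational(-1599, 2), 11881, -436)) = Mul(-1, Rational(21291, 2)) = Rational(-21291, 2)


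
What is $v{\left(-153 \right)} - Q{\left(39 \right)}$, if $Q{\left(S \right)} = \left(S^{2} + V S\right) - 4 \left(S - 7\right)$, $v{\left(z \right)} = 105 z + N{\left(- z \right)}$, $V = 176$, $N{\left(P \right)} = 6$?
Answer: $-24316$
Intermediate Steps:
$v{\left(z \right)} = 6 + 105 z$ ($v{\left(z \right)} = 105 z + 6 = 6 + 105 z$)
$Q{\left(S \right)} = 28 + S^{2} + 172 S$ ($Q{\left(S \right)} = \left(S^{2} + 176 S\right) - 4 \left(S - 7\right) = \left(S^{2} + 176 S\right) - 4 \left(-7 + S\right) = \left(S^{2} + 176 S\right) - \left(-28 + 4 S\right) = 28 + S^{2} + 172 S$)
$v{\left(-153 \right)} - Q{\left(39 \right)} = \left(6 + 105 \left(-153\right)\right) - \left(28 + 39^{2} + 172 \cdot 39\right) = \left(6 - 16065\right) - \left(28 + 1521 + 6708\right) = -16059 - 8257 = -24316$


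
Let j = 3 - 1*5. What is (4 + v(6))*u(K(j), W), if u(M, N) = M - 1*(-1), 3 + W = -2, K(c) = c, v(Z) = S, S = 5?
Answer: -9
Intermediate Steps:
v(Z) = 5
j = -2 (j = 3 - 5 = -2)
W = -5 (W = -3 - 2 = -5)
u(M, N) = 1 + M (u(M, N) = M + 1 = 1 + M)
(4 + v(6))*u(K(j), W) = (4 + 5)*(1 - 2) = 9*(-1) = -9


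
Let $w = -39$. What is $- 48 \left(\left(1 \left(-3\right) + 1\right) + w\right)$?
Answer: $1968$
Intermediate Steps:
$- 48 \left(\left(1 \left(-3\right) + 1\right) + w\right) = - 48 \left(\left(1 \left(-3\right) + 1\right) - 39\right) = - 48 \left(\left(-3 + 1\right) - 39\right) = - 48 \left(-2 - 39\right) = \left(-48\right) \left(-41\right) = 1968$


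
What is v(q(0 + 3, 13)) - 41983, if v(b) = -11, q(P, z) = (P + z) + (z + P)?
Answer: -41994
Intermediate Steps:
q(P, z) = 2*P + 2*z (q(P, z) = (P + z) + (P + z) = 2*P + 2*z)
v(q(0 + 3, 13)) - 41983 = -11 - 41983 = -41994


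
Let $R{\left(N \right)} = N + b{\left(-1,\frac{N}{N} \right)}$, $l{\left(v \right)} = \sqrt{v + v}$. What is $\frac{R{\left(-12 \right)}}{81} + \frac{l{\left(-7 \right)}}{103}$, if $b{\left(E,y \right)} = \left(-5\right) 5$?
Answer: $- \frac{37}{81} + \frac{i \sqrt{14}}{103} \approx -0.45679 + 0.036327 i$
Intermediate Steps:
$l{\left(v \right)} = \sqrt{2} \sqrt{v}$ ($l{\left(v \right)} = \sqrt{2 v} = \sqrt{2} \sqrt{v}$)
$b{\left(E,y \right)} = -25$
$R{\left(N \right)} = -25 + N$ ($R{\left(N \right)} = N - 25 = -25 + N$)
$\frac{R{\left(-12 \right)}}{81} + \frac{l{\left(-7 \right)}}{103} = \frac{-25 - 12}{81} + \frac{\sqrt{2} \sqrt{-7}}{103} = \left(-37\right) \frac{1}{81} + \sqrt{2} i \sqrt{7} \cdot \frac{1}{103} = - \frac{37}{81} + i \sqrt{14} \cdot \frac{1}{103} = - \frac{37}{81} + \frac{i \sqrt{14}}{103}$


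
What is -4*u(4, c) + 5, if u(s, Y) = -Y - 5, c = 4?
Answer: 41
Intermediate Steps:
u(s, Y) = -5 - Y
-4*u(4, c) + 5 = -4*(-5 - 1*4) + 5 = -4*(-5 - 4) + 5 = -4*(-9) + 5 = 36 + 5 = 41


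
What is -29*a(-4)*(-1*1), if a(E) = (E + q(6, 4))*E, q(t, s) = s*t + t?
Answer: -3016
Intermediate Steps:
q(t, s) = t + s*t
a(E) = E*(30 + E) (a(E) = (E + 6*(1 + 4))*E = (E + 6*5)*E = (E + 30)*E = (30 + E)*E = E*(30 + E))
-29*a(-4)*(-1*1) = -29*(-4*(30 - 4))*(-1*1) = -29*(-4*26)*(-1) = -(-3016)*(-1) = -29*104 = -3016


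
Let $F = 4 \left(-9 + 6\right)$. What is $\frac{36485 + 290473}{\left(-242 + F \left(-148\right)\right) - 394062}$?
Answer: $- \frac{163479}{196264} \approx -0.83295$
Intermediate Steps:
$F = -12$ ($F = 4 \left(-3\right) = -12$)
$\frac{36485 + 290473}{\left(-242 + F \left(-148\right)\right) - 394062} = \frac{36485 + 290473}{\left(-242 - -1776\right) - 394062} = \frac{326958}{\left(-242 + 1776\right) - 394062} = \frac{326958}{1534 - 394062} = \frac{326958}{-392528} = 326958 \left(- \frac{1}{392528}\right) = - \frac{163479}{196264}$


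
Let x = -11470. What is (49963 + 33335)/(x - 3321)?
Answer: -83298/14791 ≈ -5.6317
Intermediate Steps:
(49963 + 33335)/(x - 3321) = (49963 + 33335)/(-11470 - 3321) = 83298/(-14791) = 83298*(-1/14791) = -83298/14791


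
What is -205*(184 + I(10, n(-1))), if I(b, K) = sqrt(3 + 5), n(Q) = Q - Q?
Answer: -37720 - 410*sqrt(2) ≈ -38300.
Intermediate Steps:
n(Q) = 0
I(b, K) = 2*sqrt(2) (I(b, K) = sqrt(8) = 2*sqrt(2))
-205*(184 + I(10, n(-1))) = -205*(184 + 2*sqrt(2)) = -37720 - 410*sqrt(2)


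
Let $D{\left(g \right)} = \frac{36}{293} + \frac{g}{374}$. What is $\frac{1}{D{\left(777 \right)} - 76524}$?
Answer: $- \frac{109582}{8385411843} \approx -1.3068 \cdot 10^{-5}$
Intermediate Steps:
$D{\left(g \right)} = \frac{36}{293} + \frac{g}{374}$ ($D{\left(g \right)} = 36 \cdot \frac{1}{293} + g \frac{1}{374} = \frac{36}{293} + \frac{g}{374}$)
$\frac{1}{D{\left(777 \right)} - 76524} = \frac{1}{\left(\frac{36}{293} + \frac{1}{374} \cdot 777\right) - 76524} = \frac{1}{\left(\frac{36}{293} + \frac{777}{374}\right) - 76524} = \frac{1}{\frac{241125}{109582} - 76524} = \frac{1}{- \frac{8385411843}{109582}} = - \frac{109582}{8385411843}$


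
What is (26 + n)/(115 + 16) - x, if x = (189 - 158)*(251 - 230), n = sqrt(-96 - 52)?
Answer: -85255/131 + 2*I*sqrt(37)/131 ≈ -650.8 + 0.092867*I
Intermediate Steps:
n = 2*I*sqrt(37) (n = sqrt(-148) = 2*I*sqrt(37) ≈ 12.166*I)
x = 651 (x = 31*21 = 651)
(26 + n)/(115 + 16) - x = (26 + 2*I*sqrt(37))/(115 + 16) - 1*651 = (26 + 2*I*sqrt(37))/131 - 651 = (26 + 2*I*sqrt(37))*(1/131) - 651 = (26/131 + 2*I*sqrt(37)/131) - 651 = -85255/131 + 2*I*sqrt(37)/131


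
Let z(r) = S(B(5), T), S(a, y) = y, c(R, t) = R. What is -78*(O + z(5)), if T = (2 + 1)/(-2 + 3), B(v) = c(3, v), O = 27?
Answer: -2340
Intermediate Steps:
B(v) = 3
T = 3 (T = 3/1 = 3*1 = 3)
z(r) = 3
-78*(O + z(5)) = -78*(27 + 3) = -78*30 = -2340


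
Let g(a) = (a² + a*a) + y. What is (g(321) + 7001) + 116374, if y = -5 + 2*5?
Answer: 329462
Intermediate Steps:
y = 5 (y = -5 + 10 = 5)
g(a) = 5 + 2*a² (g(a) = (a² + a*a) + 5 = (a² + a²) + 5 = 2*a² + 5 = 5 + 2*a²)
(g(321) + 7001) + 116374 = ((5 + 2*321²) + 7001) + 116374 = ((5 + 2*103041) + 7001) + 116374 = ((5 + 206082) + 7001) + 116374 = (206087 + 7001) + 116374 = 213088 + 116374 = 329462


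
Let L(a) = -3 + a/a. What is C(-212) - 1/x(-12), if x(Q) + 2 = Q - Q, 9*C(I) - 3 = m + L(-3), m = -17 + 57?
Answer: 91/18 ≈ 5.0556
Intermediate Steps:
L(a) = -2 (L(a) = -3 + 1 = -2)
m = 40
C(I) = 41/9 (C(I) = ⅓ + (40 - 2)/9 = ⅓ + (⅑)*38 = ⅓ + 38/9 = 41/9)
x(Q) = -2 (x(Q) = -2 + (Q - Q) = -2 + 0 = -2)
C(-212) - 1/x(-12) = 41/9 - 1/(-2) = 41/9 - 1*(-½) = 41/9 + ½ = 91/18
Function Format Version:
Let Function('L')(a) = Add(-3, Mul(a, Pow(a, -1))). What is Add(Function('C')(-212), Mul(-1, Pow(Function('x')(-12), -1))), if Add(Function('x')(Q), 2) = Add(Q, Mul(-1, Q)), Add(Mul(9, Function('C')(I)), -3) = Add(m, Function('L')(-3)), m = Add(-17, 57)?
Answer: Rational(91, 18) ≈ 5.0556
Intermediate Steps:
Function('L')(a) = -2 (Function('L')(a) = Add(-3, 1) = -2)
m = 40
Function('C')(I) = Rational(41, 9) (Function('C')(I) = Add(Rational(1, 3), Mul(Rational(1, 9), Add(40, -2))) = Add(Rational(1, 3), Mul(Rational(1, 9), 38)) = Add(Rational(1, 3), Rational(38, 9)) = Rational(41, 9))
Function('x')(Q) = -2 (Function('x')(Q) = Add(-2, Add(Q, Mul(-1, Q))) = Add(-2, 0) = -2)
Add(Function('C')(-212), Mul(-1, Pow(Function('x')(-12), -1))) = Add(Rational(41, 9), Mul(-1, Pow(-2, -1))) = Add(Rational(41, 9), Mul(-1, Rational(-1, 2))) = Add(Rational(41, 9), Rational(1, 2)) = Rational(91, 18)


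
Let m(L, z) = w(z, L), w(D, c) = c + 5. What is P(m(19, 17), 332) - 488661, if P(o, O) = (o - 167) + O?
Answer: -488472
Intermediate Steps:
w(D, c) = 5 + c
m(L, z) = 5 + L
P(o, O) = -167 + O + o (P(o, O) = (-167 + o) + O = -167 + O + o)
P(m(19, 17), 332) - 488661 = (-167 + 332 + (5 + 19)) - 488661 = (-167 + 332 + 24) - 488661 = 189 - 488661 = -488472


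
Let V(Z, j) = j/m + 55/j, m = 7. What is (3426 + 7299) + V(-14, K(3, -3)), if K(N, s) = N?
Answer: 225619/21 ≈ 10744.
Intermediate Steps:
V(Z, j) = 55/j + j/7 (V(Z, j) = j/7 + 55/j = 55/j + j/7)
(3426 + 7299) + V(-14, K(3, -3)) = (3426 + 7299) + (55/3 + (⅐)*3) = 10725 + (55*(⅓) + 3/7) = 10725 + (55/3 + 3/7) = 10725 + 394/21 = 225619/21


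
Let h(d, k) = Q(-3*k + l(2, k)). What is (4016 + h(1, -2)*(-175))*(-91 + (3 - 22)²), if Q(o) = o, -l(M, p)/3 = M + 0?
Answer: 1084320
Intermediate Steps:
l(M, p) = -3*M (l(M, p) = -3*(M + 0) = -3*M)
h(d, k) = -6 - 3*k (h(d, k) = -3*k - 3*2 = -3*k - 6 = -6 - 3*k)
(4016 + h(1, -2)*(-175))*(-91 + (3 - 22)²) = (4016 + (-6 - 3*(-2))*(-175))*(-91 + (3 - 22)²) = (4016 + (-6 + 6)*(-175))*(-91 + (-19)²) = (4016 + 0*(-175))*(-91 + 361) = (4016 + 0)*270 = 4016*270 = 1084320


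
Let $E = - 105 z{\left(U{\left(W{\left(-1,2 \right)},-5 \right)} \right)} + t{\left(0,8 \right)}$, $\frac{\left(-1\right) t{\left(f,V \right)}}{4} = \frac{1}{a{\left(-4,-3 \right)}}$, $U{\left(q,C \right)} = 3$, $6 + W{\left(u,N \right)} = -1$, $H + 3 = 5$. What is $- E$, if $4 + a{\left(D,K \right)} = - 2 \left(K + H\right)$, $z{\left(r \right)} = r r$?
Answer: $943$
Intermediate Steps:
$H = 2$ ($H = -3 + 5 = 2$)
$W{\left(u,N \right)} = -7$ ($W{\left(u,N \right)} = -6 - 1 = -7$)
$z{\left(r \right)} = r^{2}$
$a{\left(D,K \right)} = -8 - 2 K$ ($a{\left(D,K \right)} = -4 - 2 \left(K + 2\right) = -4 - 2 \left(2 + K\right) = -4 - \left(4 + 2 K\right) = -8 - 2 K$)
$t{\left(f,V \right)} = 2$ ($t{\left(f,V \right)} = - \frac{4}{-8 - -6} = - \frac{4}{-8 + 6} = - \frac{4}{-2} = \left(-4\right) \left(- \frac{1}{2}\right) = 2$)
$E = -943$ ($E = - 105 \cdot 3^{2} + 2 = \left(-105\right) 9 + 2 = -945 + 2 = -943$)
$- E = \left(-1\right) \left(-943\right) = 943$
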